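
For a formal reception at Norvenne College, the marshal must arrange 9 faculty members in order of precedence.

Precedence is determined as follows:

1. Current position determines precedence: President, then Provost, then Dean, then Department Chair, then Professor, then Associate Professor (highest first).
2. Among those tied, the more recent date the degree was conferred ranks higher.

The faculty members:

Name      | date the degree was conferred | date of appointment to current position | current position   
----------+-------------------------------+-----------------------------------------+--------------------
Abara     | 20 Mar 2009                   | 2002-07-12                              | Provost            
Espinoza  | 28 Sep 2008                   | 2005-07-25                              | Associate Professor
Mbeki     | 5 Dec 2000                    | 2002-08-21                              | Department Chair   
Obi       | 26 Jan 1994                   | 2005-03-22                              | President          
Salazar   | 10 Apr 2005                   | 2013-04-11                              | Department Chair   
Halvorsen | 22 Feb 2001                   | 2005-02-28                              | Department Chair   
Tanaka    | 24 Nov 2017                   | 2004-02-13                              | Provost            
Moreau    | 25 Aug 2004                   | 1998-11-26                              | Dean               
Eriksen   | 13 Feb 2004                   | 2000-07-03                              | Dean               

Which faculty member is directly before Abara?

Tanaka

By current position: Obi (President); then Tanaka and Abara (Provost); then Moreau and Eriksen (Dean); then Salazar, Halvorsen and Mbeki (Department Chair); then Espinoza (Associate Professor).
Among Tanaka and Abara, by date the degree was conferred (later first): Tanaka (24 Nov 2017) before Abara (20 Mar 2009).
Among Moreau and Eriksen, by date the degree was conferred (later first): Moreau (25 Aug 2004) before Eriksen (13 Feb 2004).
Among Salazar, Halvorsen and Mbeki, by date the degree was conferred (later first): Salazar (10 Apr 2005) before Halvorsen (22 Feb 2001) before Mbeki (5 Dec 2000).
Order: Obi, Tanaka, Abara, Moreau, Eriksen, Salazar, Halvorsen, Mbeki, Espinoza.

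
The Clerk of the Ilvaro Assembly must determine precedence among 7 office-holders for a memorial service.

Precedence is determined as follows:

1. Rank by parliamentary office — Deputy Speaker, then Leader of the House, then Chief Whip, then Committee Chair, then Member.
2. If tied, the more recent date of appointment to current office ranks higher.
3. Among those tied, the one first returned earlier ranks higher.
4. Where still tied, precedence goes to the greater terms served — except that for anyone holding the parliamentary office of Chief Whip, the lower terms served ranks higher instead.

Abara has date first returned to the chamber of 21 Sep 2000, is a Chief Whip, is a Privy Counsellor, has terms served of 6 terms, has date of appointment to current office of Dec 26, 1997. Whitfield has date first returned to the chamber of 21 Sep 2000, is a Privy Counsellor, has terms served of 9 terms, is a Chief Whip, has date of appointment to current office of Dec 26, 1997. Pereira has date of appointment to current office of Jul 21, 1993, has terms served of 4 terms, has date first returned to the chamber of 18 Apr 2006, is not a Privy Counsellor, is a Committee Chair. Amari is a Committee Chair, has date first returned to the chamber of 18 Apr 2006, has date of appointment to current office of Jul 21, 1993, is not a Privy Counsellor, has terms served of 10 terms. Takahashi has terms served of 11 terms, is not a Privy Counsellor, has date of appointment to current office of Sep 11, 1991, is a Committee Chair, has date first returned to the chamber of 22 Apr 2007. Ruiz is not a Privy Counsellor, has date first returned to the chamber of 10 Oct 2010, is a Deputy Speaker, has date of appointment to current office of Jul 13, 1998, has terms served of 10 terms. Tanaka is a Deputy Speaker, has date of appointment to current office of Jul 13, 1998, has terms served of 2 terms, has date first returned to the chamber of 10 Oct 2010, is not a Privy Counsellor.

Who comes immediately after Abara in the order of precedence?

By parliamentary office: Ruiz and Tanaka (Deputy Speaker); then Abara and Whitfield (Chief Whip); then Amari, Pereira and Takahashi (Committee Chair).
Ruiz and Tanaka both have date of appointment to current office Jul 13, 1998, so the next rule applies.
Ruiz and Tanaka both have date first returned to the chamber 10 Oct 2010, so the next rule applies.
Among Ruiz and Tanaka, by terms served (higher first): Ruiz (10 terms) before Tanaka (2 terms).
Abara and Whitfield both have date of appointment to current office Dec 26, 1997, so the next rule applies.
Abara and Whitfield both have date first returned to the chamber 21 Sep 2000, so the next rule applies.
Among Abara and Whitfield, by terms served (lower first) (reversed rule for this group): Abara (6 terms) before Whitfield (9 terms).
Among Amari, Pereira and Takahashi, by date of appointment to current office (later first): Amari and Pereira (Jul 21, 1993) before Takahashi (Sep 11, 1991).
Amari and Pereira both have date first returned to the chamber 18 Apr 2006, so the next rule applies.
Among Amari and Pereira, by terms served (higher first): Amari (10 terms) before Pereira (4 terms).
Order: Ruiz, Tanaka, Abara, Whitfield, Amari, Pereira, Takahashi.

Whitfield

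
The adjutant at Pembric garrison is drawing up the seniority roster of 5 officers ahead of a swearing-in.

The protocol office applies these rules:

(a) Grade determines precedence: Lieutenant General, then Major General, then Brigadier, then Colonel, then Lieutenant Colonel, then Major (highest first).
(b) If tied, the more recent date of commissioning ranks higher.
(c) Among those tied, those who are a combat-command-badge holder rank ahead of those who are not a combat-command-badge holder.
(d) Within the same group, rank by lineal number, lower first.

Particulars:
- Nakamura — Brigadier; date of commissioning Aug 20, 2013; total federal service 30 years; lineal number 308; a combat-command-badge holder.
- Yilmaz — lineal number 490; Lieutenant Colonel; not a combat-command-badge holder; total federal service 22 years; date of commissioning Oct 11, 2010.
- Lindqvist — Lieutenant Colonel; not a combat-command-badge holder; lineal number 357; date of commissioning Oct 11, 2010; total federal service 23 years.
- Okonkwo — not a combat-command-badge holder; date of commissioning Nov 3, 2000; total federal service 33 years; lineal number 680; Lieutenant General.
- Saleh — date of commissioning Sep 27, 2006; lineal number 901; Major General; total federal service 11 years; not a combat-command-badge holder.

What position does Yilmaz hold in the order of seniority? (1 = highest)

By grade: Okonkwo (Lieutenant General); then Saleh (Major General); then Nakamura (Brigadier); then Lindqvist and Yilmaz (Lieutenant Colonel).
Lindqvist and Yilmaz both have date of commissioning Oct 11, 2010, so the next rule applies.
Lindqvist and Yilmaz are each not a combat-command-badge holder, so the next rule applies.
Among Lindqvist and Yilmaz, by lineal number (lower first): Lindqvist (357) before Yilmaz (490).
Order: Okonkwo, Saleh, Nakamura, Lindqvist, Yilmaz. So position 5.

5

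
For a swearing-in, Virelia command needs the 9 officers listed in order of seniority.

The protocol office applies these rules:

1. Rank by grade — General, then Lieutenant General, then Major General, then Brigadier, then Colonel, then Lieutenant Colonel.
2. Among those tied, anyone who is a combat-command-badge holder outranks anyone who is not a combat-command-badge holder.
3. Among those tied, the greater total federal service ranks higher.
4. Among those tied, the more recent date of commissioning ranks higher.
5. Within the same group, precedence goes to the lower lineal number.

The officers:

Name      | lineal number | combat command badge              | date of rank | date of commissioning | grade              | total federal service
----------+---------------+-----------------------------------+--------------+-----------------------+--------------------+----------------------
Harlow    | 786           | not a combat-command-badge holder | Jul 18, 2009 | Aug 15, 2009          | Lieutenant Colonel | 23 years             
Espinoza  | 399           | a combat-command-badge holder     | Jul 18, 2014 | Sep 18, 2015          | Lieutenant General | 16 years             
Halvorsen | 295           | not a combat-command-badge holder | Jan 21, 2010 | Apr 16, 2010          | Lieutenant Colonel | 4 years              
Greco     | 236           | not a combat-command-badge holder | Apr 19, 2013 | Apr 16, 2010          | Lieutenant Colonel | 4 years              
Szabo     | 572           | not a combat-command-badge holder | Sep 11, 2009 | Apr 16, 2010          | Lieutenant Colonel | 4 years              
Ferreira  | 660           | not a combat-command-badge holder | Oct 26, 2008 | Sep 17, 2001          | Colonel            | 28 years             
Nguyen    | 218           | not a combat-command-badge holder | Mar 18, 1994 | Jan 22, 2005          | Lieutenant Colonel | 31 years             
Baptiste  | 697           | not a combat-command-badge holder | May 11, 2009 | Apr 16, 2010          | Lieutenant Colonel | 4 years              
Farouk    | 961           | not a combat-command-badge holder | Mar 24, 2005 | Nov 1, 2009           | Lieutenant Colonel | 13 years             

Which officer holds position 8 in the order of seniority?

By grade: Espinoza (Lieutenant General); then Ferreira (Colonel); then Nguyen, Harlow, Farouk, Greco, Halvorsen, Szabo and Baptiste (Lieutenant Colonel).
Nguyen, Harlow, Farouk, Greco, Halvorsen, Szabo and Baptiste are each not a combat-command-badge holder, so the next rule applies.
Among Nguyen, Harlow, Farouk, Greco, Halvorsen, Szabo and Baptiste, by total federal service (higher first): Nguyen (31 years) before Harlow (23 years) before Farouk (13 years) before Greco, Halvorsen, Szabo and Baptiste (4 years).
Greco, Halvorsen, Szabo and Baptiste all have date of commissioning Apr 16, 2010, so the next rule applies.
Among Greco, Halvorsen, Szabo and Baptiste, by lineal number (lower first): Greco (236) before Halvorsen (295) before Szabo (572) before Baptiste (697).
Order: Espinoza, Ferreira, Nguyen, Harlow, Farouk, Greco, Halvorsen, Szabo, Baptiste.

Szabo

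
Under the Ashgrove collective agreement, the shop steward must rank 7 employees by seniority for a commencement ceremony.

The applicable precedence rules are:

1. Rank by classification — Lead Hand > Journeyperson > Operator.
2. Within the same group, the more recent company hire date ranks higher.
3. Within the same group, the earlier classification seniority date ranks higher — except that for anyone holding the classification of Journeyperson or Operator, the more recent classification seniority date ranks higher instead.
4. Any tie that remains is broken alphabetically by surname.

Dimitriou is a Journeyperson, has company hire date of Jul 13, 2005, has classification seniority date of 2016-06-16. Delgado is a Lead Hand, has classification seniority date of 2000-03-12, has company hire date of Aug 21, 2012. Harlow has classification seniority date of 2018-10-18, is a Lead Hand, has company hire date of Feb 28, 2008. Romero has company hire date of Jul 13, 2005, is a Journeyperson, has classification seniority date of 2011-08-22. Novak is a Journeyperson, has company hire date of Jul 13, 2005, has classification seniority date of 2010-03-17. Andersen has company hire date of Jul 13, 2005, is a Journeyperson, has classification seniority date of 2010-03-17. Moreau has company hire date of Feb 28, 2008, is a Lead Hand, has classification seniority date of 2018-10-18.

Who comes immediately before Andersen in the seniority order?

By classification: Delgado, Harlow and Moreau (Lead Hand); then Dimitriou, Romero, Andersen and Novak (Journeyperson).
Among Delgado, Harlow and Moreau, by company hire date (later first): Delgado (Aug 21, 2012) before Harlow and Moreau (Feb 28, 2008).
Harlow and Moreau both have classification seniority date 2018-10-18, so the next rule applies.
Among Harlow and Moreau, alphabetically by surname: Harlow before Moreau.
Dimitriou, Romero, Andersen and Novak all have company hire date Jul 13, 2005, so the next rule applies.
Among Dimitriou, Romero, Andersen and Novak, by classification seniority date (later first) (reversed rule for this group): Dimitriou (2016-06-16) before Romero (2011-08-22) before Andersen and Novak (2010-03-17).
Among Andersen and Novak, alphabetically by surname: Andersen before Novak.
Order: Delgado, Harlow, Moreau, Dimitriou, Romero, Andersen, Novak.

Romero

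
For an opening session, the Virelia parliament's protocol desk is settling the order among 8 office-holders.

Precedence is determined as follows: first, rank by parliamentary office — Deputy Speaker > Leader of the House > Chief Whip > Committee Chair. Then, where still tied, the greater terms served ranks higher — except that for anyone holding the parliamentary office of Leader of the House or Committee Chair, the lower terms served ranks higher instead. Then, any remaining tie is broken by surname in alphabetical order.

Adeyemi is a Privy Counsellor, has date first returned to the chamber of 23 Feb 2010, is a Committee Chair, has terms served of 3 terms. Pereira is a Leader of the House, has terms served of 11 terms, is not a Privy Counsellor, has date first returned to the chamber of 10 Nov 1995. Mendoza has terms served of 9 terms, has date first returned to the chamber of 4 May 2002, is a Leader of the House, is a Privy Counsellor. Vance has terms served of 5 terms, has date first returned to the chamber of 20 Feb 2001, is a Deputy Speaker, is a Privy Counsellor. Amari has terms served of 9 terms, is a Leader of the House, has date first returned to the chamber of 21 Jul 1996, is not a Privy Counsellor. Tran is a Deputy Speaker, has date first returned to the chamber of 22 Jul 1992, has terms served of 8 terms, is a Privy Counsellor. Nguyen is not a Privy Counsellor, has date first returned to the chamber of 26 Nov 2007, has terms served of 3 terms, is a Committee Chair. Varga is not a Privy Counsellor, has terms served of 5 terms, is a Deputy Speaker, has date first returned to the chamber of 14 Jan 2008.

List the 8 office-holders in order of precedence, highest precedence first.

By parliamentary office: Tran, Vance and Varga (Deputy Speaker); then Amari, Mendoza and Pereira (Leader of the House); then Adeyemi and Nguyen (Committee Chair).
Among Tran, Vance and Varga, by terms served (higher first): Tran (8 terms) before Vance and Varga (5 terms).
Among Vance and Varga, alphabetically by surname: Vance before Varga.
Among Amari, Mendoza and Pereira, by terms served (lower first) (reversed rule for this group): Amari and Mendoza (9 terms) before Pereira (11 terms).
Among Amari and Mendoza, alphabetically by surname: Amari before Mendoza.
Adeyemi and Nguyen both have terms served 3 terms, so the next rule applies.
Among Adeyemi and Nguyen, alphabetically by surname: Adeyemi before Nguyen.
Full order: Tran, Vance, Varga, Amari, Mendoza, Pereira, Adeyemi, Nguyen.

Tran, Vance, Varga, Amari, Mendoza, Pereira, Adeyemi, Nguyen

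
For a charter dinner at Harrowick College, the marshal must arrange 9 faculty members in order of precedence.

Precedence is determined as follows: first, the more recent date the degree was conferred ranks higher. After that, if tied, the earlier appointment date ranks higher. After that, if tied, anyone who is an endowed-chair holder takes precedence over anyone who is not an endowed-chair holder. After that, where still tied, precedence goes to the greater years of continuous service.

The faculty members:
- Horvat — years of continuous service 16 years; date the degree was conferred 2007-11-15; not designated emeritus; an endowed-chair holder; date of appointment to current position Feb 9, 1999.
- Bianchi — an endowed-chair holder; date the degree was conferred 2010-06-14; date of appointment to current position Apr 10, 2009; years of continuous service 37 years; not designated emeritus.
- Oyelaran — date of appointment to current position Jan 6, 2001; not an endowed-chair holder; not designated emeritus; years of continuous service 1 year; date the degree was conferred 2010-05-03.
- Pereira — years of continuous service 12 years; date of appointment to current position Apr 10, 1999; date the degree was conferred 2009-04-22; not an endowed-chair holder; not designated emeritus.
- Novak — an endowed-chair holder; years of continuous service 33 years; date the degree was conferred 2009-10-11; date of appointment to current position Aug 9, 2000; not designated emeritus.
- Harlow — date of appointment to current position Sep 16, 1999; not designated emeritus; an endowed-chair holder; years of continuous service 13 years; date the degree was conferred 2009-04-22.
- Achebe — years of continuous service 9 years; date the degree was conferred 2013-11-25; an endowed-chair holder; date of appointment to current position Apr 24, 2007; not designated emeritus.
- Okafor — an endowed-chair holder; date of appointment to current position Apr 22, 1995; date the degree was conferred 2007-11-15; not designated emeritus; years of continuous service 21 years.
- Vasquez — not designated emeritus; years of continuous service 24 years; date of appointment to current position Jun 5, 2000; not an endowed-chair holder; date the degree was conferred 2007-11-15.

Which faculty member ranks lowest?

By date the degree was conferred (later first): Achebe (2013-11-25); then Bianchi (2010-06-14); then Oyelaran (2010-05-03); then Novak (2009-10-11); then Pereira and Harlow (both 2009-04-22); then Okafor, Horvat and Vasquez (each 2007-11-15).
Among Pereira and Harlow, by date of appointment to current position (earlier first): Pereira (Apr 10, 1999) before Harlow (Sep 16, 1999).
Among Okafor, Horvat and Vasquez, by date of appointment to current position (earlier first): Okafor (Apr 22, 1995) before Horvat (Feb 9, 1999) before Vasquez (Jun 5, 2000).
Order: Achebe, Bianchi, Oyelaran, Novak, Pereira, Harlow, Okafor, Horvat, Vasquez.

Vasquez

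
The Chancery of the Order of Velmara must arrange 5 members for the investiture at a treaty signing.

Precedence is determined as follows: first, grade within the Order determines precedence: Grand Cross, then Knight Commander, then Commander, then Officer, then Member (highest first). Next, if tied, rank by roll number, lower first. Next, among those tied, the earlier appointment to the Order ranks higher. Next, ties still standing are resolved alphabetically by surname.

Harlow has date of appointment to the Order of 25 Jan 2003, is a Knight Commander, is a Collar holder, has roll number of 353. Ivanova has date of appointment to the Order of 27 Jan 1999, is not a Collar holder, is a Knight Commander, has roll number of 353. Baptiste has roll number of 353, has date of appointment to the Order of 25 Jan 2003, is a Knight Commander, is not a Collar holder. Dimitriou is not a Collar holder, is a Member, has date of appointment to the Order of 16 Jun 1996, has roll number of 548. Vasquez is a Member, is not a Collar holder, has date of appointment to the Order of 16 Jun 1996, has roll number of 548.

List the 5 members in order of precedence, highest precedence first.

Ivanova, Baptiste, Harlow, Dimitriou, Vasquez

By grade within the Order: Ivanova, Baptiste and Harlow (Knight Commander); then Dimitriou and Vasquez (Member).
Ivanova, Baptiste and Harlow all have roll number 353, so the next rule applies.
Among Ivanova, Baptiste and Harlow, by date of appointment to the Order (earlier first): Ivanova (27 Jan 1999) before Baptiste and Harlow (25 Jan 2003).
Among Baptiste and Harlow, alphabetically by surname: Baptiste before Harlow.
Dimitriou and Vasquez both have roll number 548, so the next rule applies.
Dimitriou and Vasquez both have date of appointment to the Order 16 Jun 1996, so the next rule applies.
Among Dimitriou and Vasquez, alphabetically by surname: Dimitriou before Vasquez.
Full order: Ivanova, Baptiste, Harlow, Dimitriou, Vasquez.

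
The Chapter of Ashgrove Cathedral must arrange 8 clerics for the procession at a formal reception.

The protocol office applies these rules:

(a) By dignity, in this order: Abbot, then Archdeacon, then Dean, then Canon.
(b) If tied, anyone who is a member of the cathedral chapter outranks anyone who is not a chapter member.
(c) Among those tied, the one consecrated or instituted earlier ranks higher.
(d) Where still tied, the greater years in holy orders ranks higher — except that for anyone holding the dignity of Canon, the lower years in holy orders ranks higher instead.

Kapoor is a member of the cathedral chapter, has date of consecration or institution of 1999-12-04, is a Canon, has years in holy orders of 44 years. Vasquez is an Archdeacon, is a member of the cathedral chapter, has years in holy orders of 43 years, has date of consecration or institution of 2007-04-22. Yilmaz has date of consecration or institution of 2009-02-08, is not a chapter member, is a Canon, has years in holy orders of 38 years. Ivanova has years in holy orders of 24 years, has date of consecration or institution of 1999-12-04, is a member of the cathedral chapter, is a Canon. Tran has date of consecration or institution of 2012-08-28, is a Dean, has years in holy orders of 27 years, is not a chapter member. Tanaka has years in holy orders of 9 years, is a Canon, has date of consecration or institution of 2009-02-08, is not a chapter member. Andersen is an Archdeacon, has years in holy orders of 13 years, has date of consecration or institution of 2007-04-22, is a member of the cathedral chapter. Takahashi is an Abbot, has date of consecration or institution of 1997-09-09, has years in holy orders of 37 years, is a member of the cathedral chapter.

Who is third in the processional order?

Andersen

By dignity: Takahashi (Abbot); then Vasquez and Andersen (Archdeacon); then Tran (Dean); then Ivanova, Kapoor, Tanaka and Yilmaz (Canon).
Vasquez and Andersen are each a member of the cathedral chapter, so the next rule applies.
Vasquez and Andersen both have date of consecration or institution 2007-04-22, so the next rule applies.
Among Vasquez and Andersen, by years in holy orders (higher first): Vasquez (43 years) before Andersen (13 years).
Among Ivanova, Kapoor, Tanaka and Yilmaz, a member of the cathedral chapter before not a chapter member: Ivanova and Kapoor (a member of the cathedral chapter) before Tanaka and Yilmaz (not a chapter member).
Ivanova and Kapoor both have date of consecration or institution 1999-12-04, so the next rule applies.
Among Ivanova and Kapoor, by years in holy orders (lower first) (reversed rule for this group): Ivanova (24 years) before Kapoor (44 years).
Tanaka and Yilmaz both have date of consecration or institution 2009-02-08, so the next rule applies.
Among Tanaka and Yilmaz, by years in holy orders (lower first) (reversed rule for this group): Tanaka (9 years) before Yilmaz (38 years).
Order: Takahashi, Vasquez, Andersen, Tran, Ivanova, Kapoor, Tanaka, Yilmaz.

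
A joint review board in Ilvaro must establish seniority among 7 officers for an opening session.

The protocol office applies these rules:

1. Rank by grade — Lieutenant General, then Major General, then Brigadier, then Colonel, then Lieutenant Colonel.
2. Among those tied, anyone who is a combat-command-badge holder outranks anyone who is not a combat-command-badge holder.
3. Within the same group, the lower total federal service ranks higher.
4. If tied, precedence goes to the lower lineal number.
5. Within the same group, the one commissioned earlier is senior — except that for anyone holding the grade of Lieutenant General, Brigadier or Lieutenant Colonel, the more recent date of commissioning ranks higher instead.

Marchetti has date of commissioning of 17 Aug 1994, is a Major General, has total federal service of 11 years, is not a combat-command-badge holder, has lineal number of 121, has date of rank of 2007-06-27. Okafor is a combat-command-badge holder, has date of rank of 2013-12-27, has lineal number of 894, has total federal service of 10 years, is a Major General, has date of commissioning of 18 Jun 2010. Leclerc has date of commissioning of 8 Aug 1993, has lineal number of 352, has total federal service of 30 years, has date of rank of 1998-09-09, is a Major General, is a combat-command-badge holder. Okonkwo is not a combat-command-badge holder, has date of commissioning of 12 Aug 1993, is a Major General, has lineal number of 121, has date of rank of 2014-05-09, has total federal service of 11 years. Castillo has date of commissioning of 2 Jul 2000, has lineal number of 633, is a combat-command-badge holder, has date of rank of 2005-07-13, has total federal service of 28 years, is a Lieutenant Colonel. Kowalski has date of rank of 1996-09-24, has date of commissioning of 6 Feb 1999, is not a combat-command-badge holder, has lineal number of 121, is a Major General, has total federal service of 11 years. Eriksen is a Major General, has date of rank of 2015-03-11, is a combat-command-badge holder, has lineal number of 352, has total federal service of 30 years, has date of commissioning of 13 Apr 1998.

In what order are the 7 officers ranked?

Okafor, Leclerc, Eriksen, Okonkwo, Marchetti, Kowalski, Castillo

By grade: Okafor, Leclerc, Eriksen, Okonkwo, Marchetti and Kowalski (Major General); then Castillo (Lieutenant Colonel).
Among Okafor, Leclerc, Eriksen, Okonkwo, Marchetti and Kowalski, a combat-command-badge holder before not a combat-command-badge holder: Okafor, Leclerc and Eriksen (a combat-command-badge holder) before Okonkwo, Marchetti and Kowalski (not a combat-command-badge holder).
Among Okafor, Leclerc and Eriksen, by total federal service (lower first): Okafor (10 years) before Leclerc and Eriksen (30 years).
Leclerc and Eriksen both have lineal number 352, so the next rule applies.
Among Leclerc and Eriksen, by date of commissioning (earlier first): Leclerc (8 Aug 1993) before Eriksen (13 Apr 1998).
Okonkwo, Marchetti and Kowalski all have total federal service 11 years, so the next rule applies.
Okonkwo, Marchetti and Kowalski all have lineal number 121, so the next rule applies.
Among Okonkwo, Marchetti and Kowalski, by date of commissioning (earlier first): Okonkwo (12 Aug 1993) before Marchetti (17 Aug 1994) before Kowalski (6 Feb 1999).
Full order: Okafor, Leclerc, Eriksen, Okonkwo, Marchetti, Kowalski, Castillo.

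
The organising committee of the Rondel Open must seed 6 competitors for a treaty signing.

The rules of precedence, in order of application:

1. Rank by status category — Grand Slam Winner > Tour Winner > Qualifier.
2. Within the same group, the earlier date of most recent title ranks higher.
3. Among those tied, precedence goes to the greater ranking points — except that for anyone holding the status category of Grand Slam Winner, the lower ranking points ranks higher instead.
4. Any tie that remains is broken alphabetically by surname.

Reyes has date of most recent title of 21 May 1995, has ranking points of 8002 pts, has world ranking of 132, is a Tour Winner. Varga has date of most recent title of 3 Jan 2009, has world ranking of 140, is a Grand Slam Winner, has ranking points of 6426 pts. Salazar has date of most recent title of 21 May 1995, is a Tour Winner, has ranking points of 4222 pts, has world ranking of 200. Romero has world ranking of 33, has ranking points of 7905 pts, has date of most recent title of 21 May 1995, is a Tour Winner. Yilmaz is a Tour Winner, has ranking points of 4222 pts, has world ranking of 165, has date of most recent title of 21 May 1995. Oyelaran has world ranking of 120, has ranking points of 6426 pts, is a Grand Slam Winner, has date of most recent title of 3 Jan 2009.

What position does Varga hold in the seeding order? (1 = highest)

2

By status category: Oyelaran and Varga (Grand Slam Winner); then Reyes, Romero, Salazar and Yilmaz (Tour Winner).
Oyelaran and Varga both have date of most recent title 3 Jan 2009, so the next rule applies.
Oyelaran and Varga both have ranking points 6426 pts, so the next rule applies.
Among Oyelaran and Varga, alphabetically by surname: Oyelaran before Varga.
Reyes, Romero, Salazar and Yilmaz all have date of most recent title 21 May 1995, so the next rule applies.
Among Reyes, Romero, Salazar and Yilmaz, by ranking points (higher first): Reyes (8002 pts) before Romero (7905 pts) before Salazar and Yilmaz (4222 pts).
Among Salazar and Yilmaz, alphabetically by surname: Salazar before Yilmaz.
Order: Oyelaran, Varga, Reyes, Romero, Salazar, Yilmaz. So position 2.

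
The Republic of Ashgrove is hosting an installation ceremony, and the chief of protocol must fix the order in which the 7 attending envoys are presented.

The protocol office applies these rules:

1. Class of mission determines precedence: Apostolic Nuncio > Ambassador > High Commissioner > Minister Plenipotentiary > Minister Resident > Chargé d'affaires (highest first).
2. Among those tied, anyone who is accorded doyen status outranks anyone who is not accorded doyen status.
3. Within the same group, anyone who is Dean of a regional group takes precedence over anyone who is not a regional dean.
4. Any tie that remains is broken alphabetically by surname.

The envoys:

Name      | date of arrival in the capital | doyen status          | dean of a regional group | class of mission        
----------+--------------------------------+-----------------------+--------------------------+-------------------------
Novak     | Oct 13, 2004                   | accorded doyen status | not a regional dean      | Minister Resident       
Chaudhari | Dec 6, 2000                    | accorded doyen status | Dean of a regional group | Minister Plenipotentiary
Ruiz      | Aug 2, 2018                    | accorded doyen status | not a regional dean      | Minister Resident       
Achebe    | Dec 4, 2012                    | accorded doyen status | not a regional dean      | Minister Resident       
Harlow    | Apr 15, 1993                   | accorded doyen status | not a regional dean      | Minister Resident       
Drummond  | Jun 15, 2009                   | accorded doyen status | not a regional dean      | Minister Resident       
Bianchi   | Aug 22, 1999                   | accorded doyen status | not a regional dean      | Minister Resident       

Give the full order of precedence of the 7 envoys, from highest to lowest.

By class of mission: Chaudhari (Minister Plenipotentiary); then Achebe, Bianchi, Drummond, Harlow, Novak and Ruiz (Minister Resident).
Achebe, Bianchi, Drummond, Harlow, Novak and Ruiz are each accorded doyen status, so the next rule applies.
Achebe, Bianchi, Drummond, Harlow, Novak and Ruiz are each not a regional dean, so the next rule applies.
Among Achebe, Bianchi, Drummond, Harlow, Novak and Ruiz, alphabetically by surname: Achebe before Bianchi before Drummond before Harlow before Novak before Ruiz.
Full order: Chaudhari, Achebe, Bianchi, Drummond, Harlow, Novak, Ruiz.

Chaudhari, Achebe, Bianchi, Drummond, Harlow, Novak, Ruiz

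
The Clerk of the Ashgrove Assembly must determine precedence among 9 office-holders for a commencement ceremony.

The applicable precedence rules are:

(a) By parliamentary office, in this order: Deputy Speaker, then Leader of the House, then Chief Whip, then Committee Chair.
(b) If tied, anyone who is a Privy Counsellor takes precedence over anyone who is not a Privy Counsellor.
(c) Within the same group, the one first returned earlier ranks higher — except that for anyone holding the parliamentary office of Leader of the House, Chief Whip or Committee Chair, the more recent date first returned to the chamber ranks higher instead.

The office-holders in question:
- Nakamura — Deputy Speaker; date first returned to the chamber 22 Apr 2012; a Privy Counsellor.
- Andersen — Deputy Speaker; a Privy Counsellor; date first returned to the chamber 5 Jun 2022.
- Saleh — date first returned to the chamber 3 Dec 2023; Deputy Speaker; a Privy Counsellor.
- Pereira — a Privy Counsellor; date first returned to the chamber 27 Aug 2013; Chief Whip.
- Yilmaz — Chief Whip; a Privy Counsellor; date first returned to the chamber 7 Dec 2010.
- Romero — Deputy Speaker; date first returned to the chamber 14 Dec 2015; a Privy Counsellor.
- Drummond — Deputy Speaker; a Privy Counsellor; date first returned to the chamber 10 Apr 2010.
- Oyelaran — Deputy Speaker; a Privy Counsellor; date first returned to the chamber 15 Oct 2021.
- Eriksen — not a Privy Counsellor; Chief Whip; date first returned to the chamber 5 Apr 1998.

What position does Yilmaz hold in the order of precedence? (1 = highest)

By parliamentary office: Drummond, Nakamura, Romero, Oyelaran, Andersen and Saleh (Deputy Speaker); then Pereira, Yilmaz and Eriksen (Chief Whip).
Drummond, Nakamura, Romero, Oyelaran, Andersen and Saleh are each a Privy Counsellor, so the next rule applies.
Among Drummond, Nakamura, Romero, Oyelaran, Andersen and Saleh, by date first returned to the chamber (earlier first): Drummond (10 Apr 2010) before Nakamura (22 Apr 2012) before Romero (14 Dec 2015) before Oyelaran (15 Oct 2021) before Andersen (5 Jun 2022) before Saleh (3 Dec 2023).
Among Pereira, Yilmaz and Eriksen, a Privy Counsellor before not a Privy Counsellor: Pereira and Yilmaz (a Privy Counsellor) before Eriksen (not a Privy Counsellor).
Among Pereira and Yilmaz, by date first returned to the chamber (later first) (reversed rule for this group): Pereira (27 Aug 2013) before Yilmaz (7 Dec 2010).
Order: Drummond, Nakamura, Romero, Oyelaran, Andersen, Saleh, Pereira, Yilmaz, Eriksen. So position 8.

8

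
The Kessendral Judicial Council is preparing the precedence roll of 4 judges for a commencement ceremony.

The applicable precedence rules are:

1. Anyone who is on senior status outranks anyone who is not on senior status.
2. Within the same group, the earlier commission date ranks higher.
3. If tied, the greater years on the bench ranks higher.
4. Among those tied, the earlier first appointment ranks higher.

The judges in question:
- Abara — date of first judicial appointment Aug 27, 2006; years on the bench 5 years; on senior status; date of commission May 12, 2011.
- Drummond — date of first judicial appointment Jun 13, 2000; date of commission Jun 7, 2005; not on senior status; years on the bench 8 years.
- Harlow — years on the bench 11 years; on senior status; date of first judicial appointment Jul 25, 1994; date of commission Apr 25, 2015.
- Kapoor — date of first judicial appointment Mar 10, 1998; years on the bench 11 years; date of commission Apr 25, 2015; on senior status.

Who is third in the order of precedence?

Kapoor

By the first rule: Abara, Harlow and Kapoor (each on senior status); then Drummond (not on senior status).
Among Abara, Harlow and Kapoor, by date of commission (earlier first): Abara (May 12, 2011) before Harlow and Kapoor (Apr 25, 2015).
Harlow and Kapoor both have years on the bench 11 years, so the next rule applies.
Among Harlow and Kapoor, by date of first judicial appointment (earlier first): Harlow (Jul 25, 1994) before Kapoor (Mar 10, 1998).
Order: Abara, Harlow, Kapoor, Drummond.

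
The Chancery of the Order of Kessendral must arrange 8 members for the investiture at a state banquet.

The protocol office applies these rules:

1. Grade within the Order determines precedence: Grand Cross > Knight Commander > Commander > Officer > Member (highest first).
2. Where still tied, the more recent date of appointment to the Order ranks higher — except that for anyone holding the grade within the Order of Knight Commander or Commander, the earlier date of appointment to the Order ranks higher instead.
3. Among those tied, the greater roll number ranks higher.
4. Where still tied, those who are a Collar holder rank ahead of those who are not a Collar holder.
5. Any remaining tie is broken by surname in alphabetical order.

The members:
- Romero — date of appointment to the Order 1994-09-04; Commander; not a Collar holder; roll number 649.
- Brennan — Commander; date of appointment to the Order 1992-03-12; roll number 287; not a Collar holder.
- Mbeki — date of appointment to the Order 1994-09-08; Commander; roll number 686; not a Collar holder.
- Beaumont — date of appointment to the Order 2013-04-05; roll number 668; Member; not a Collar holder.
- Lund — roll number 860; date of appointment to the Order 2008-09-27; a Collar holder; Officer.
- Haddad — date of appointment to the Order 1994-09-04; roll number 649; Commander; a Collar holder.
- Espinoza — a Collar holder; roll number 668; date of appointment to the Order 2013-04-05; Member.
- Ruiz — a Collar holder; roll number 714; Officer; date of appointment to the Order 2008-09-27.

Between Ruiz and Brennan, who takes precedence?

By grade within the Order: Brennan, Haddad, Romero and Mbeki (Commander); then Lund and Ruiz (Officer); then Espinoza and Beaumont (Member).
Among Brennan, Haddad, Romero and Mbeki, by date of appointment to the Order (earlier first) (reversed rule for this group): Brennan (1992-03-12) before Haddad and Romero (1994-09-04) before Mbeki (1994-09-08).
Haddad and Romero both have roll number 649, so the next rule applies.
Among Haddad and Romero, a Collar holder before not a Collar holder: Haddad (a Collar holder) before Romero (not a Collar holder).
Lund and Ruiz both have date of appointment to the Order 2008-09-27, so the next rule applies.
Among Lund and Ruiz, by roll number (higher first): Lund (860) before Ruiz (714).
Espinoza and Beaumont both have date of appointment to the Order 2013-04-05, so the next rule applies.
Espinoza and Beaumont both have roll number 668, so the next rule applies.
Among Espinoza and Beaumont, a Collar holder before not a Collar holder: Espinoza (a Collar holder) before Beaumont (not a Collar holder).
So Brennan takes precedence.

Brennan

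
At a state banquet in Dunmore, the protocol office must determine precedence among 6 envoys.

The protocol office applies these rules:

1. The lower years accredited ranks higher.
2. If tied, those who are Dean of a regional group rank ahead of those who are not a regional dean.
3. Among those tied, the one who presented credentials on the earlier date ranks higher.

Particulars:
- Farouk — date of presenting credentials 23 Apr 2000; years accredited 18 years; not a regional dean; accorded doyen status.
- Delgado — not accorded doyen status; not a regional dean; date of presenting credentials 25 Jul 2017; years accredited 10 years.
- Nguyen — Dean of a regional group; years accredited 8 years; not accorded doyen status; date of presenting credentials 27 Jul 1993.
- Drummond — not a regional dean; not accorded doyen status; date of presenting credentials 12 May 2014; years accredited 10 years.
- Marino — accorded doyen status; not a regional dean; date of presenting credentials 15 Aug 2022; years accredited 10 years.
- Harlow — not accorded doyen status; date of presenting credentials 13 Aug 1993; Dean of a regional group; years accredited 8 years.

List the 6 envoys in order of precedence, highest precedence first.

By years accredited (lower first): Nguyen and Harlow (both 8 years); then Drummond, Delgado and Marino (each 10 years); then Farouk (18 years).
Nguyen and Harlow are each Dean of a regional group, so the next rule applies.
Among Nguyen and Harlow, by date of presenting credentials (earlier first): Nguyen (27 Jul 1993) before Harlow (13 Aug 1993).
Drummond, Delgado and Marino are each not a regional dean, so the next rule applies.
Among Drummond, Delgado and Marino, by date of presenting credentials (earlier first): Drummond (12 May 2014) before Delgado (25 Jul 2017) before Marino (15 Aug 2022).
Full order: Nguyen, Harlow, Drummond, Delgado, Marino, Farouk.

Nguyen, Harlow, Drummond, Delgado, Marino, Farouk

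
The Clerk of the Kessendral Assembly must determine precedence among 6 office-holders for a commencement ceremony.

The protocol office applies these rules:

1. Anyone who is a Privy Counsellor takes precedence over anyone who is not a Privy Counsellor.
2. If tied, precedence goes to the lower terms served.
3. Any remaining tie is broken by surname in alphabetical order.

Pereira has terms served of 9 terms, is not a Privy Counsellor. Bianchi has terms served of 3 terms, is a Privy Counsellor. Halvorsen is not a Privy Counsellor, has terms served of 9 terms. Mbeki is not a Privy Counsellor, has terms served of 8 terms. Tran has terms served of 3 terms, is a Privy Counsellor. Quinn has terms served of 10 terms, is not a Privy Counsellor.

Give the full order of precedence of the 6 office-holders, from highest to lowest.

By the first rule: Bianchi and Tran (both a Privy Counsellor); then Mbeki, Halvorsen, Pereira and Quinn (each not a Privy Counsellor).
Bianchi and Tran both have terms served 3 terms, so the next rule applies.
Among Bianchi and Tran, alphabetically by surname: Bianchi before Tran.
Among Mbeki, Halvorsen, Pereira and Quinn, by terms served (lower first): Mbeki (8 terms) before Halvorsen and Pereira (9 terms) before Quinn (10 terms).
Among Halvorsen and Pereira, alphabetically by surname: Halvorsen before Pereira.
Full order: Bianchi, Tran, Mbeki, Halvorsen, Pereira, Quinn.

Bianchi, Tran, Mbeki, Halvorsen, Pereira, Quinn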